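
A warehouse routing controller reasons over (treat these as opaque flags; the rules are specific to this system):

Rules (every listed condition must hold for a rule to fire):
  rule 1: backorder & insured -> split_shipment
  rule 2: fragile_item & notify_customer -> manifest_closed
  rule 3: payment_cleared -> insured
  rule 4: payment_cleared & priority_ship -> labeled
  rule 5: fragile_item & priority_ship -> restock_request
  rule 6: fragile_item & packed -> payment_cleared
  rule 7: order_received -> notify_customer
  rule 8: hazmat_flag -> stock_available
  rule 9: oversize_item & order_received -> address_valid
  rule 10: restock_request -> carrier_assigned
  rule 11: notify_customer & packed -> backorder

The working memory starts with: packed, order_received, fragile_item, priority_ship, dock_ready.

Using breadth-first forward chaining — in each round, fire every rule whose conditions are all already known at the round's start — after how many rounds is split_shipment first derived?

Round 1 fires rule 5, rule 6, rule 7, giving restock_request, payment_cleared, notify_customer.
Round 2 fires rule 2, rule 3, rule 4, rule 10, rule 11, giving manifest_closed, insured, labeled, carrier_assigned, backorder.
Round 3 fires rule 1, giving split_shipment.
split_shipment first appears in round 3.

3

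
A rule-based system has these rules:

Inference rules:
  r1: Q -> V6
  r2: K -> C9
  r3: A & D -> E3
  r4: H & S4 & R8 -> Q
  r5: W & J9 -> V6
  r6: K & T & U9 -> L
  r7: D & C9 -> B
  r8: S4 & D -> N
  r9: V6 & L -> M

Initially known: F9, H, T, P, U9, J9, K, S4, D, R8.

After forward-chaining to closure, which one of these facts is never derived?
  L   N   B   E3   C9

E3

Round 1 fires r2, r4, r6, r8, giving C9, Q, L, N.
Round 2 fires r1, r7, giving V6, B.
Round 3 fires r9, giving M.
Derived: N (round 1), C9 (round 1), B (round 2), L (round 1). E3 never appears in any round.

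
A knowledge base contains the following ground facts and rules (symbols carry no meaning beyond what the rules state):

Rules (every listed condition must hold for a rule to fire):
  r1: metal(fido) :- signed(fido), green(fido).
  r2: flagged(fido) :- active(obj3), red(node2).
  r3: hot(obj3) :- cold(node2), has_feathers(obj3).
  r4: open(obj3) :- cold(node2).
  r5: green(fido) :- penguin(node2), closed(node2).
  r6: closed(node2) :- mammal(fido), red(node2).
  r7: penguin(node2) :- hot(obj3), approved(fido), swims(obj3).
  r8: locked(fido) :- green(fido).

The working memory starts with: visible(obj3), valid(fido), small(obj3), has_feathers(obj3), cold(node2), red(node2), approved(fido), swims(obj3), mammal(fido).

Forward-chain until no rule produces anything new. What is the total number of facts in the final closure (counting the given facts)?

Round 1 fires r3, r4, r6, giving hot(obj3), open(obj3), closed(node2).
Round 2 fires r7, giving penguin(node2).
Round 3 fires r5, giving green(fido).
Round 4 fires r8, giving locked(fido).
Closure: {approved(fido), closed(node2), cold(node2), green(fido), has_feathers(obj3), hot(obj3), locked(fido), mammal(fido), open(obj3), penguin(node2), red(node2), small(obj3), swims(obj3), valid(fido), visible(obj3)} — 15 facts.

15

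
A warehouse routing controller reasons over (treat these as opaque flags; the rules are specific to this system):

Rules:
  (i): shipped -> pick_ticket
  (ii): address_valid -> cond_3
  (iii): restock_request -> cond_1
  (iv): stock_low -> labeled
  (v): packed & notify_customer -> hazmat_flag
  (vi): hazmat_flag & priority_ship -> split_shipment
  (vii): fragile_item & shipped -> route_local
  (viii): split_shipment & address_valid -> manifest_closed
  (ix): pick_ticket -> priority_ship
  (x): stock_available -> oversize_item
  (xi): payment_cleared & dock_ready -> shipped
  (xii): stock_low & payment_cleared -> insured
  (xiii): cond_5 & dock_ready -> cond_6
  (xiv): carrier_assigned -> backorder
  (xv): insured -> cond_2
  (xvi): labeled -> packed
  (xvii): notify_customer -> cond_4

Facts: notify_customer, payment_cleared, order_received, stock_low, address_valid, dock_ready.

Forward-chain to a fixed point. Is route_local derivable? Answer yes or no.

no

Round 1 fires (ii), (iv), (xi), (xii), (xvii), giving cond_3, labeled, shipped, insured, cond_4.
Round 2 fires (i), (xv), (xvi), giving pick_ticket, cond_2, packed.
Round 3 fires (v), (ix), giving hazmat_flag, priority_ship.
Round 4 fires (vi), giving split_shipment.
Round 5 fires (viii), giving manifest_closed.
Fixed point reached. route_local is concluded only by (vii); (vii) needs fragile_item (never derived).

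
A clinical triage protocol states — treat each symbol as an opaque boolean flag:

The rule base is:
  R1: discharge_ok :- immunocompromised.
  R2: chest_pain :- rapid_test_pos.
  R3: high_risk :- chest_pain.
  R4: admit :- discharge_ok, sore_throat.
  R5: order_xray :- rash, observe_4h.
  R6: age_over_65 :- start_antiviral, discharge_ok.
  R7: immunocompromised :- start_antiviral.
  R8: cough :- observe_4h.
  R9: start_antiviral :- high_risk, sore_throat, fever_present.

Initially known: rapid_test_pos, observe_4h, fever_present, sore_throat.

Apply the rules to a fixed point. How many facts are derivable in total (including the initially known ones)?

12

[1] R2 [chest_pain :- rapid_test_pos.]; R8 [cough :- observe_4h.]. ⇒ new: chest_pain, cough.
[2] R3 [high_risk :- chest_pain.]. ⇒ new: high_risk.
[3] R9 [start_antiviral :- high_risk, sore_throat, fever_present.]. ⇒ new: start_antiviral.
[4] R7 [immunocompromised :- start_antiviral.]. ⇒ new: immunocompromised.
[5] R1 [discharge_ok :- immunocompromised.]. ⇒ new: discharge_ok.
[6] R4 [admit :- discharge_ok, sore_throat.]; R6 [age_over_65 :- start_antiviral, discharge_ok.]. ⇒ new: admit, age_over_65.
Closure: {admit, age_over_65, chest_pain, cough, discharge_ok, fever_present, high_risk, immunocompromised, observe_4h, rapid_test_pos, sore_throat, start_antiviral} — 12 facts.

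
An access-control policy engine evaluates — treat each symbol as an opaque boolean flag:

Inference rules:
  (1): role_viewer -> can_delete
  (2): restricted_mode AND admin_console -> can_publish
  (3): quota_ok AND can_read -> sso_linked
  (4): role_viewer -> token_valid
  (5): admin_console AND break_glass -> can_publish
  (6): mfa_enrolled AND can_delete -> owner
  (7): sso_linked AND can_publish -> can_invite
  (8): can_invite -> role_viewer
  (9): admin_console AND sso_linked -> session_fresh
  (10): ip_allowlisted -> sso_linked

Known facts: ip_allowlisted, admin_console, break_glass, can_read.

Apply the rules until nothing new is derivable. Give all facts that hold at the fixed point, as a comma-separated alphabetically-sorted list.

admin_console, break_glass, can_delete, can_invite, can_publish, can_read, ip_allowlisted, role_viewer, session_fresh, sso_linked, token_valid

Round 1: (5) [admin_console AND break_glass -> can_publish]; (10) [ip_allowlisted -> sso_linked]. Adds can_publish, sso_linked.
Round 2: (7) [sso_linked AND can_publish -> can_invite]; (9) [admin_console AND sso_linked -> session_fresh]. Adds can_invite, session_fresh.
Round 3: (8) [can_invite -> role_viewer]. Adds role_viewer.
Round 4: (1) [role_viewer -> can_delete]; (4) [role_viewer -> token_valid]. Adds can_delete, token_valid.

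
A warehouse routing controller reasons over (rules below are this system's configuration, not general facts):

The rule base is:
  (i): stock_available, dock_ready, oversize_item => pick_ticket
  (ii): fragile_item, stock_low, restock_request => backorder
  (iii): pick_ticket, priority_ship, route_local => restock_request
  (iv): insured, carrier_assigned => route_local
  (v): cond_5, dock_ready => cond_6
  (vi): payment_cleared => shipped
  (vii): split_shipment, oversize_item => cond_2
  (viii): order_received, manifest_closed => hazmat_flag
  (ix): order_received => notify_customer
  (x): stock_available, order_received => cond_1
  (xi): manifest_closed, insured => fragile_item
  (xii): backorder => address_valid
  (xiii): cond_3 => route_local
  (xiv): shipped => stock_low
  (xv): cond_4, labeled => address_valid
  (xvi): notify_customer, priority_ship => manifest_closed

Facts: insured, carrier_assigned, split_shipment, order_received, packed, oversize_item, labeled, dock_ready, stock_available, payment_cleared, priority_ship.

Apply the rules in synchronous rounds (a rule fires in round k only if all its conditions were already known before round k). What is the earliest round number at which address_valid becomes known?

Round 1 fires (i), (iv), (vi), (vii), (ix), (x), giving pick_ticket, route_local, shipped, cond_2, notify_customer, cond_1.
Round 2 fires (iii), (xiv), (xvi), giving restock_request, stock_low, manifest_closed.
Round 3 fires (viii), (xi), giving hazmat_flag, fragile_item.
Round 4 fires (ii), giving backorder.
Round 5 fires (xii), giving address_valid.
address_valid first appears in round 5.

5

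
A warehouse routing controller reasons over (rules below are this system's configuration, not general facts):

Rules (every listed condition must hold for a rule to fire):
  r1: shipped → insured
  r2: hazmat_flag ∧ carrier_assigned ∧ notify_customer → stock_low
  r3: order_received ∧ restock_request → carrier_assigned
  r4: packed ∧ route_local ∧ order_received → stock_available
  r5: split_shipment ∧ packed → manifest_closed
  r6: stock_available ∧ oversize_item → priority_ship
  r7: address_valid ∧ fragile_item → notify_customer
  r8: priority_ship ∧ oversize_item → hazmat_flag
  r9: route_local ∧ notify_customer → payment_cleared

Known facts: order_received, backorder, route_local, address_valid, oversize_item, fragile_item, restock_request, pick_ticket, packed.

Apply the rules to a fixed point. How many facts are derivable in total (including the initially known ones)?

Round 1: r3 [order_received ∧ restock_request → carrier_assigned]; r4 [packed ∧ route_local ∧ order_received → stock_available]; r7 [address_valid ∧ fragile_item → notify_customer]. New: carrier_assigned, stock_available, notify_customer.
Round 2: r6 [stock_available ∧ oversize_item → priority_ship]; r9 [route_local ∧ notify_customer → payment_cleared]. New: priority_ship, payment_cleared.
Round 3: r8 [priority_ship ∧ oversize_item → hazmat_flag]. New: hazmat_flag.
Round 4: r2 [hazmat_flag ∧ carrier_assigned ∧ notify_customer → stock_low]. New: stock_low.
Closure: {address_valid, backorder, carrier_assigned, fragile_item, hazmat_flag, notify_customer, order_received, oversize_item, packed, payment_cleared, pick_ticket, priority_ship, restock_request, route_local, stock_available, stock_low} — 16 facts.

16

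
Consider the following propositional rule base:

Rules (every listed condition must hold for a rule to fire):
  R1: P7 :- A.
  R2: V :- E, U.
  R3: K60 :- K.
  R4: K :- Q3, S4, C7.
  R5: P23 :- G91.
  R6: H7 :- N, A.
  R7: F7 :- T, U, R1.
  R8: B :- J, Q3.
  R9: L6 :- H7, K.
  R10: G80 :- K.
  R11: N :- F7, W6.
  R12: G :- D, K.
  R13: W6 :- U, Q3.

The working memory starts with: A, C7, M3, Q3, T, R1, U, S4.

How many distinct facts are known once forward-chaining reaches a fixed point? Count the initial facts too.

Round 1: R1 [P7 :- A.]; R4 [K :- Q3, S4, C7.]; R7 [F7 :- T, U, R1.]; R13 [W6 :- U, Q3.]. Adds P7, K, F7, W6.
Round 2: R3 [K60 :- K.]; R10 [G80 :- K.]; R11 [N :- F7, W6.]. Adds K60, G80, N.
Round 3: R6 [H7 :- N, A.]. Adds H7.
Round 4: R9 [L6 :- H7, K.]. Adds L6.
Closure: {A, C7, F7, G80, H7, K, K60, L6, M3, N, P7, Q3, R1, S4, T, U, W6} — 17 facts.

17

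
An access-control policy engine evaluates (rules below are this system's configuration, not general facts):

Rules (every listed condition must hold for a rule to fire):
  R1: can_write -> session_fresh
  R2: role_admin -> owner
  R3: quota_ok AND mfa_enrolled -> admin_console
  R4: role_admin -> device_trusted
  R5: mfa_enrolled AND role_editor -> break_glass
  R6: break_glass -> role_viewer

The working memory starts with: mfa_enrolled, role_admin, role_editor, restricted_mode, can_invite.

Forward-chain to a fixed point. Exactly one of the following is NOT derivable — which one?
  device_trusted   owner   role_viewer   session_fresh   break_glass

session_fresh

[1] R2 [role_admin -> owner]; R4 [role_admin -> device_trusted]; R5 [mfa_enrolled AND role_editor -> break_glass]. ⇒ new: owner, device_trusted, break_glass.
[2] R6 [break_glass -> role_viewer]. ⇒ new: role_viewer.
Derived: role_viewer (round 2), owner (round 1), break_glass (round 1), device_trusted (round 1). session_fresh never appears in any round.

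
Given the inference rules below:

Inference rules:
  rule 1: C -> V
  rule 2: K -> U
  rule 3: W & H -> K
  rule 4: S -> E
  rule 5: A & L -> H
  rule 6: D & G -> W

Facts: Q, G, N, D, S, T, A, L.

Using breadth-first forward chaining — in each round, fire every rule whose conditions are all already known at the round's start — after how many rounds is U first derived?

3

Round 1: rule 4 [S -> E]; rule 5 [A & L -> H]; rule 6 [D & G -> W]. New: E, H, W.
Round 2: rule 3 [W & H -> K]. New: K.
Round 3: rule 2 [K -> U]. New: U.
U first appears in round 3.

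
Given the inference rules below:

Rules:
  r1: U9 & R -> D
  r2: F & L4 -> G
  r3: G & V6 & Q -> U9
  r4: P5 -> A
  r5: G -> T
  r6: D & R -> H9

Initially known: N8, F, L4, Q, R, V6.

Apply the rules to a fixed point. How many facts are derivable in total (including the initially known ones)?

Round 1: r2 [F & L4 -> G]. Adds G.
Round 2: r3 [G & V6 & Q -> U9]; r5 [G -> T]. Adds U9, T.
Round 3: r1 [U9 & R -> D]. Adds D.
Round 4: r6 [D & R -> H9]. Adds H9.
Closure: {D, F, G, H9, L4, N8, Q, R, T, U9, V6} — 11 facts.

11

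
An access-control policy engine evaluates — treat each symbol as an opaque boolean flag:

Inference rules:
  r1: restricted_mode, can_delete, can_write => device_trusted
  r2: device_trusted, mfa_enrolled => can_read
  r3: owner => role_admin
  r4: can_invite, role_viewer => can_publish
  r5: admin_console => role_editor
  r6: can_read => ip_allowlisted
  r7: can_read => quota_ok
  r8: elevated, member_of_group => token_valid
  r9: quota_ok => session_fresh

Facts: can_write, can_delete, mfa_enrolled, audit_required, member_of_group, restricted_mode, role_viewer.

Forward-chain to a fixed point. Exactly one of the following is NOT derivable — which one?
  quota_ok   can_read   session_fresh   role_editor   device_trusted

Round 1: r1 [restricted_mode, can_delete, can_write => device_trusted]. Adds device_trusted.
Round 2: r2 [device_trusted, mfa_enrolled => can_read]. Adds can_read.
Round 3: r6 [can_read => ip_allowlisted]; r7 [can_read => quota_ok]. Adds ip_allowlisted, quota_ok.
Round 4: r9 [quota_ok => session_fresh]. Adds session_fresh.
Derived: session_fresh (round 4), device_trusted (round 1), can_read (round 2), quota_ok (round 3). role_editor never appears in any round.

role_editor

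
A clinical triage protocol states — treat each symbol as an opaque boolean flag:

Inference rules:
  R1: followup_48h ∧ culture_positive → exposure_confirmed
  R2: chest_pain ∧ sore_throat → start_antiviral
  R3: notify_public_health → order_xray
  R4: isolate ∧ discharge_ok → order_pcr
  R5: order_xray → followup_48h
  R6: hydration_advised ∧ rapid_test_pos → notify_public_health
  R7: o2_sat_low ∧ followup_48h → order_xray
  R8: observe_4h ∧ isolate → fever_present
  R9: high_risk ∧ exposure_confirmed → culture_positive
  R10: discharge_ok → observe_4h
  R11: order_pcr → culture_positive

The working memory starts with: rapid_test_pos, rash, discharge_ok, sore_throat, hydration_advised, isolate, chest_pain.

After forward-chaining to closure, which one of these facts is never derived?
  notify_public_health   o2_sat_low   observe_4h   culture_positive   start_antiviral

o2_sat_low

Round 1: R2 [chest_pain ∧ sore_throat → start_antiviral]; R4 [isolate ∧ discharge_ok → order_pcr]; R6 [hydration_advised ∧ rapid_test_pos → notify_public_health]; R10 [discharge_ok → observe_4h]. New: start_antiviral, order_pcr, notify_public_health, observe_4h.
Round 2: R3 [notify_public_health → order_xray]; R8 [observe_4h ∧ isolate → fever_present]; R11 [order_pcr → culture_positive]. New: order_xray, fever_present, culture_positive.
Round 3: R5 [order_xray → followup_48h]. New: followup_48h.
Round 4: R1 [followup_48h ∧ culture_positive → exposure_confirmed]. New: exposure_confirmed.
Derived: start_antiviral (round 1), notify_public_health (round 1), culture_positive (round 2), observe_4h (round 1). o2_sat_low never appears in any round.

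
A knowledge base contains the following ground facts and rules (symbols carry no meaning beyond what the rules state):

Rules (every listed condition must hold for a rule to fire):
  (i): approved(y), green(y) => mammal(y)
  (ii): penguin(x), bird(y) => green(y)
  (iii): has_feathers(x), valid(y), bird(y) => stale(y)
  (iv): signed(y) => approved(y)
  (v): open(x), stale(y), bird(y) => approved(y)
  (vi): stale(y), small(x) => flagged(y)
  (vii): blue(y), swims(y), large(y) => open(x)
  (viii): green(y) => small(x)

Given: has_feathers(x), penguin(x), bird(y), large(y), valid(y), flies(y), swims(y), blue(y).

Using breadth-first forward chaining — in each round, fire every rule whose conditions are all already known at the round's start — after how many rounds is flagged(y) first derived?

Round 1: (ii) [penguin(x), bird(y) => green(y)]; (iii) [has_feathers(x), valid(y), bird(y) => stale(y)]; (vii) [blue(y), swims(y), large(y) => open(x)]. New: green(y), stale(y), open(x).
Round 2: (v) [open(x), stale(y), bird(y) => approved(y)]; (viii) [green(y) => small(x)]. New: approved(y), small(x).
Round 3: (i) [approved(y), green(y) => mammal(y)]; (vi) [stale(y), small(x) => flagged(y)]. New: mammal(y), flagged(y).
flagged(y) first appears in round 3.

3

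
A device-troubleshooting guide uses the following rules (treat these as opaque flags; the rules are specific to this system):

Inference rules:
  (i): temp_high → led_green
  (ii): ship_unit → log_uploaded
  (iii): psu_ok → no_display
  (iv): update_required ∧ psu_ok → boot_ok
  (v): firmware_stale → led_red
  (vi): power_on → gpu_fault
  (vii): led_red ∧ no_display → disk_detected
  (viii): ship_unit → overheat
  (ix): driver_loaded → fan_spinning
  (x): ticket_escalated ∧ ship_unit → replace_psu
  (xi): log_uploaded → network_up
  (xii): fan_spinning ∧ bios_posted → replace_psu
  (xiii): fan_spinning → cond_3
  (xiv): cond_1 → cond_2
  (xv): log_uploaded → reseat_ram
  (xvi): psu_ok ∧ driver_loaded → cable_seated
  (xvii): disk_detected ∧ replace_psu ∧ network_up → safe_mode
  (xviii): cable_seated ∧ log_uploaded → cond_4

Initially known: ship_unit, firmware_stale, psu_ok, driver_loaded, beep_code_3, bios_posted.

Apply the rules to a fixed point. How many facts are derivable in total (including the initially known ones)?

19

[1] (ii) [ship_unit → log_uploaded]; (iii) [psu_ok → no_display]; (v) [firmware_stale → led_red]; (viii) [ship_unit → overheat]; (ix) [driver_loaded → fan_spinning]; (xvi) [psu_ok ∧ driver_loaded → cable_seated]. ⇒ new: log_uploaded, no_display, led_red, overheat, fan_spinning, cable_seated.
[2] (vii) [led_red ∧ no_display → disk_detected]; (xi) [log_uploaded → network_up]; (xii) [fan_spinning ∧ bios_posted → replace_psu]; (xiii) [fan_spinning → cond_3]; (xv) [log_uploaded → reseat_ram]; (xviii) [cable_seated ∧ log_uploaded → cond_4]. ⇒ new: disk_detected, network_up, replace_psu, cond_3, reseat_ram, cond_4.
[3] (xvii) [disk_detected ∧ replace_psu ∧ network_up → safe_mode]. ⇒ new: safe_mode.
Closure: {beep_code_3, bios_posted, cable_seated, cond_3, cond_4, disk_detected, driver_loaded, fan_spinning, firmware_stale, led_red, log_uploaded, network_up, no_display, overheat, psu_ok, replace_psu, reseat_ram, safe_mode, ship_unit} — 19 facts.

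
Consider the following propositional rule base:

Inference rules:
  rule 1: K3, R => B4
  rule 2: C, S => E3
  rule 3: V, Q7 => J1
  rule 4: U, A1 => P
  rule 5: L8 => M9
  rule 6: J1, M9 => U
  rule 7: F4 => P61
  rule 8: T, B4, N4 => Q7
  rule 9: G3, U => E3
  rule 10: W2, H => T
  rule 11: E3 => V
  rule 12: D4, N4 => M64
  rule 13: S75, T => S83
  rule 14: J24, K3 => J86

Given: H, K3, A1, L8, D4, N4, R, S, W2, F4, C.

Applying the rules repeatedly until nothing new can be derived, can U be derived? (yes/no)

Round 1 fires rule 1, rule 2, rule 5, rule 7, rule 10, rule 12, giving B4, E3, M9, P61, T, M64.
Round 2 fires rule 8, rule 11, giving Q7, V.
Round 3 fires rule 3, giving J1.
Round 4 fires rule 6, giving U.
Round 5 fires rule 4, giving P.
U appears in round 4, so it is derivable.

yes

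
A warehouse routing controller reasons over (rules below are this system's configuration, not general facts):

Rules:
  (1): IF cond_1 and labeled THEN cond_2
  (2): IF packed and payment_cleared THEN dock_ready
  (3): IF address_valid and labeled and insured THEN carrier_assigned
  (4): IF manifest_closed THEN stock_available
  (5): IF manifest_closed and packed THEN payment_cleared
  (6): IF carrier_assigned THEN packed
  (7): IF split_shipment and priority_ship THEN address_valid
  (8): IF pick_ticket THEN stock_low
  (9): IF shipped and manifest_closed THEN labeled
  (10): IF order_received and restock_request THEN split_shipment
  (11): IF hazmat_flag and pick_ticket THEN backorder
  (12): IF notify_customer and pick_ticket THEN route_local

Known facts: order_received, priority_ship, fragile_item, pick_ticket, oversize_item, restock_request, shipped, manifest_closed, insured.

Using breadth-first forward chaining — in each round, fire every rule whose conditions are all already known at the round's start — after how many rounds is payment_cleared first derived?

[1] (4) [IF manifest_closed THEN stock_available]; (8) [IF pick_ticket THEN stock_low]; (9) [IF shipped and manifest_closed THEN labeled]; (10) [IF order_received and restock_request THEN split_shipment]. ⇒ new: stock_available, stock_low, labeled, split_shipment.
[2] (7) [IF split_shipment and priority_ship THEN address_valid]. ⇒ new: address_valid.
[3] (3) [IF address_valid and labeled and insured THEN carrier_assigned]. ⇒ new: carrier_assigned.
[4] (6) [IF carrier_assigned THEN packed]. ⇒ new: packed.
[5] (5) [IF manifest_closed and packed THEN payment_cleared]. ⇒ new: payment_cleared.
payment_cleared first appears in round 5.

5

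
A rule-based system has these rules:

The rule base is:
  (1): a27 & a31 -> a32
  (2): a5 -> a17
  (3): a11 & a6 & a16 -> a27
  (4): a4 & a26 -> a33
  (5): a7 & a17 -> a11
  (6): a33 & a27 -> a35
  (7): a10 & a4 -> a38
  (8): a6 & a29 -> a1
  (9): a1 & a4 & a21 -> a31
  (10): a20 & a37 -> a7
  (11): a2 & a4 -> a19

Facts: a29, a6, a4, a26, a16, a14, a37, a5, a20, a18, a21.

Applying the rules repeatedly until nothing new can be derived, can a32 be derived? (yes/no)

yes

Round 1: (2) [a5 -> a17]; (4) [a4 & a26 -> a33]; (8) [a6 & a29 -> a1]; (10) [a20 & a37 -> a7]. New: a17, a33, a1, a7.
Round 2: (5) [a7 & a17 -> a11]; (9) [a1 & a4 & a21 -> a31]. New: a11, a31.
Round 3: (3) [a11 & a6 & a16 -> a27]. New: a27.
Round 4: (1) [a27 & a31 -> a32]; (6) [a33 & a27 -> a35]. New: a32, a35.
a32 appears in round 4, so it is derivable.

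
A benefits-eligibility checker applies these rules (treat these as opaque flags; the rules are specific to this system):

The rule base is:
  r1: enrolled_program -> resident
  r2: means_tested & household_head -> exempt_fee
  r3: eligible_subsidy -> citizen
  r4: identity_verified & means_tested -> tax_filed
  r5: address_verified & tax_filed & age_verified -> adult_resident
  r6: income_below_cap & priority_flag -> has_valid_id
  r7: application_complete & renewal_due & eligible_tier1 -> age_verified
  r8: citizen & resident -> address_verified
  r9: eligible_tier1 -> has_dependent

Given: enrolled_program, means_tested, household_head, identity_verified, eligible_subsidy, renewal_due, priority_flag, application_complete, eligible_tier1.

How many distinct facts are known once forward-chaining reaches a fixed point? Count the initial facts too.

Round 1 — r1, r2, r3, r4, r7, r9, derive resident, exempt_fee, citizen, tax_filed, age_verified, has_dependent.
Round 2 — r8, derive address_verified.
Round 3 — r5, derive adult_resident.
Closure: {address_verified, adult_resident, age_verified, application_complete, citizen, eligible_subsidy, eligible_tier1, enrolled_program, exempt_fee, has_dependent, household_head, identity_verified, means_tested, priority_flag, renewal_due, resident, tax_filed} — 17 facts.

17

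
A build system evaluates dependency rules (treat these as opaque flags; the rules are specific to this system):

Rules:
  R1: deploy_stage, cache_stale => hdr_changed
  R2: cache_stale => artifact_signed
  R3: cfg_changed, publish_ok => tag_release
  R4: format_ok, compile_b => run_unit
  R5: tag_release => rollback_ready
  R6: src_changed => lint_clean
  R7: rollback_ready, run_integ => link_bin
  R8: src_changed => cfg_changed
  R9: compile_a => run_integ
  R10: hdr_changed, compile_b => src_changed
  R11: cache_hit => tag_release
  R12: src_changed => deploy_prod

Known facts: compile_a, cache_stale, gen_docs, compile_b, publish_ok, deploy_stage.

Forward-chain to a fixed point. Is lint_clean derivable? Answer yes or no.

Round 1: R1 [deploy_stage, cache_stale => hdr_changed]; R2 [cache_stale => artifact_signed]; R9 [compile_a => run_integ]. Adds hdr_changed, artifact_signed, run_integ.
Round 2: R10 [hdr_changed, compile_b => src_changed]. Adds src_changed.
Round 3: R6 [src_changed => lint_clean]; R8 [src_changed => cfg_changed]; R12 [src_changed => deploy_prod]. Adds lint_clean, cfg_changed, deploy_prod.
Round 4: R3 [cfg_changed, publish_ok => tag_release]. Adds tag_release.
Round 5: R5 [tag_release => rollback_ready]. Adds rollback_ready.
Round 6: R7 [rollback_ready, run_integ => link_bin]. Adds link_bin.
lint_clean appears in round 3, so it is derivable.

yes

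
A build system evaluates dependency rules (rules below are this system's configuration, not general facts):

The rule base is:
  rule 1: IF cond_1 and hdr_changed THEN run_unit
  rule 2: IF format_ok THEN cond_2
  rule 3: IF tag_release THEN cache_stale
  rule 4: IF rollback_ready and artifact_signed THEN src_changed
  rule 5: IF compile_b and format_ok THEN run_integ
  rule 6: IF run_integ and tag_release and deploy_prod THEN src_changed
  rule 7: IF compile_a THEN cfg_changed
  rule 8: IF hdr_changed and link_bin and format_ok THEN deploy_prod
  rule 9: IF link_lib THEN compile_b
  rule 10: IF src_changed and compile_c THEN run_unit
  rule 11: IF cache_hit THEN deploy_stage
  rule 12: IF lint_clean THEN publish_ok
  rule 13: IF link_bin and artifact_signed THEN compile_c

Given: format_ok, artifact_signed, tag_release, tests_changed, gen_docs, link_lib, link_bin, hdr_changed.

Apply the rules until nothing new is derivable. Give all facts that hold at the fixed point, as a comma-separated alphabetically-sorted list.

artifact_signed, cache_stale, compile_b, compile_c, cond_2, deploy_prod, format_ok, gen_docs, hdr_changed, link_bin, link_lib, run_integ, run_unit, src_changed, tag_release, tests_changed

Round 1 — rule 2, rule 3, rule 8, rule 9, rule 13, derive cond_2, cache_stale, deploy_prod, compile_b, compile_c.
Round 2 — rule 5, derive run_integ.
Round 3 — rule 6, derive src_changed.
Round 4 — rule 10, derive run_unit.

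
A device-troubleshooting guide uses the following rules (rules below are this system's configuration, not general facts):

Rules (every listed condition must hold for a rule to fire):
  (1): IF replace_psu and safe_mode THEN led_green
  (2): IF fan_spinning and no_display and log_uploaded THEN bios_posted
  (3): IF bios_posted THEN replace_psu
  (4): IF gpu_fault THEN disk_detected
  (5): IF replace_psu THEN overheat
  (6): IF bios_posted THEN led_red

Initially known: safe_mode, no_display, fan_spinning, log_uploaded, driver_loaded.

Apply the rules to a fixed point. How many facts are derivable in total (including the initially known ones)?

Round 1: (2) [IF fan_spinning and no_display and log_uploaded THEN bios_posted]. Adds bios_posted.
Round 2: (3) [IF bios_posted THEN replace_psu]; (6) [IF bios_posted THEN led_red]. Adds replace_psu, led_red.
Round 3: (1) [IF replace_psu and safe_mode THEN led_green]; (5) [IF replace_psu THEN overheat]. Adds led_green, overheat.
Closure: {bios_posted, driver_loaded, fan_spinning, led_green, led_red, log_uploaded, no_display, overheat, replace_psu, safe_mode} — 10 facts.

10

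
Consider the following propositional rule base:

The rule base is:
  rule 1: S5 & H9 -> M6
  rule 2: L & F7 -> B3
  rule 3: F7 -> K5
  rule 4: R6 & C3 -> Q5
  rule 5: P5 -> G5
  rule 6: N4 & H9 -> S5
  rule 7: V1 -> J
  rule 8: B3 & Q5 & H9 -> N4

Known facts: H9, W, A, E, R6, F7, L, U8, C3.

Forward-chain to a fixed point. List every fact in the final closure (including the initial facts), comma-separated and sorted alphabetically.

Round 1: rule 2 [L & F7 -> B3]; rule 3 [F7 -> K5]; rule 4 [R6 & C3 -> Q5]. Adds B3, K5, Q5.
Round 2: rule 8 [B3 & Q5 & H9 -> N4]. Adds N4.
Round 3: rule 6 [N4 & H9 -> S5]. Adds S5.
Round 4: rule 1 [S5 & H9 -> M6]. Adds M6.

A, B3, C3, E, F7, H9, K5, L, M6, N4, Q5, R6, S5, U8, W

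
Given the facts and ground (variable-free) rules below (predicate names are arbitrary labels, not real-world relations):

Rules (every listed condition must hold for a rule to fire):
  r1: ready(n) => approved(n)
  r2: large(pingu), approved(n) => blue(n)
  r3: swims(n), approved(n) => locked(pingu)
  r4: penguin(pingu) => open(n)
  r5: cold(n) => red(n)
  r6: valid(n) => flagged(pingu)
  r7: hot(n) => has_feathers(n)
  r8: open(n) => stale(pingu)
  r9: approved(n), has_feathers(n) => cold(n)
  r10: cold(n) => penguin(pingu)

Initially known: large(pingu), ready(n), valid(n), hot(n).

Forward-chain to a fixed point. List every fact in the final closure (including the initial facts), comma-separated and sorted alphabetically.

approved(n), blue(n), cold(n), flagged(pingu), has_feathers(n), hot(n), large(pingu), open(n), penguin(pingu), ready(n), red(n), stale(pingu), valid(n)

Round 1: r1 [ready(n) => approved(n)]; r6 [valid(n) => flagged(pingu)]; r7 [hot(n) => has_feathers(n)]. Adds approved(n), flagged(pingu), has_feathers(n).
Round 2: r2 [large(pingu), approved(n) => blue(n)]; r9 [approved(n), has_feathers(n) => cold(n)]. Adds blue(n), cold(n).
Round 3: r5 [cold(n) => red(n)]; r10 [cold(n) => penguin(pingu)]. Adds red(n), penguin(pingu).
Round 4: r4 [penguin(pingu) => open(n)]. Adds open(n).
Round 5: r8 [open(n) => stale(pingu)]. Adds stale(pingu).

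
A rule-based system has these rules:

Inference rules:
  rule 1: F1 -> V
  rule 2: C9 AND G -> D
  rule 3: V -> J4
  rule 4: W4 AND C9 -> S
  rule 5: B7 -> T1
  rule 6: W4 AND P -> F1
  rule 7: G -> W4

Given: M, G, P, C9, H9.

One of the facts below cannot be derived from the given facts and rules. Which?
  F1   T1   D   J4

Round 1: rule 2 [C9 AND G -> D]; rule 7 [G -> W4]. Adds D, W4.
Round 2: rule 4 [W4 AND C9 -> S]; rule 6 [W4 AND P -> F1]. Adds S, F1.
Round 3: rule 1 [F1 -> V]. Adds V.
Round 4: rule 3 [V -> J4]. Adds J4.
Derived: F1 (round 2), J4 (round 4), D (round 1). T1 never appears in any round.

T1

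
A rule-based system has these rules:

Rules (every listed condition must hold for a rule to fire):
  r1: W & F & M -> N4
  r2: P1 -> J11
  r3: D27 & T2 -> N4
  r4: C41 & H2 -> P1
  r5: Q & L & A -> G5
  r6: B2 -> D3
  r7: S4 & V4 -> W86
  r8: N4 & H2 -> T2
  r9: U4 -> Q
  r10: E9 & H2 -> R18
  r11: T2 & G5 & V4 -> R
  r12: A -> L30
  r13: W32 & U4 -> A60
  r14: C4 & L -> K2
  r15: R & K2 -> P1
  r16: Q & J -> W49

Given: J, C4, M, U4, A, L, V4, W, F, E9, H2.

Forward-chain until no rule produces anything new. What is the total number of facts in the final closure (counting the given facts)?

22

Round 1: r1 [W & F & M -> N4]; r9 [U4 -> Q]; r10 [E9 & H2 -> R18]; r12 [A -> L30]; r14 [C4 & L -> K2]. Adds N4, Q, R18, L30, K2.
Round 2: r5 [Q & L & A -> G5]; r8 [N4 & H2 -> T2]; r16 [Q & J -> W49]. Adds G5, T2, W49.
Round 3: r11 [T2 & G5 & V4 -> R]. Adds R.
Round 4: r15 [R & K2 -> P1]. Adds P1.
Round 5: r2 [P1 -> J11]. Adds J11.
Closure: {A, C4, E9, F, G5, H2, J, J11, K2, L, L30, M, N4, P1, Q, R, R18, T2, U4, V4, W, W49} — 22 facts.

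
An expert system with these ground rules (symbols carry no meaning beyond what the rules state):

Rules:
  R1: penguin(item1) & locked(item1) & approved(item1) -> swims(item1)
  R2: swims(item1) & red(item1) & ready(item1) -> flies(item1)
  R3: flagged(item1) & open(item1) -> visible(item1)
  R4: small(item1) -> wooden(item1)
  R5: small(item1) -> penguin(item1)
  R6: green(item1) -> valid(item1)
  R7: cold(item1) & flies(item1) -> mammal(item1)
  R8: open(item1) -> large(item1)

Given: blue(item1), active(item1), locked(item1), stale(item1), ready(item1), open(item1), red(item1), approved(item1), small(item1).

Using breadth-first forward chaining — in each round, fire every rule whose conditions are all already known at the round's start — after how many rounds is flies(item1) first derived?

Round 1: R4 [small(item1) -> wooden(item1)]; R5 [small(item1) -> penguin(item1)]; R8 [open(item1) -> large(item1)]. Adds wooden(item1), penguin(item1), large(item1).
Round 2: R1 [penguin(item1) & locked(item1) & approved(item1) -> swims(item1)]. Adds swims(item1).
Round 3: R2 [swims(item1) & red(item1) & ready(item1) -> flies(item1)]. Adds flies(item1).
flies(item1) first appears in round 3.

3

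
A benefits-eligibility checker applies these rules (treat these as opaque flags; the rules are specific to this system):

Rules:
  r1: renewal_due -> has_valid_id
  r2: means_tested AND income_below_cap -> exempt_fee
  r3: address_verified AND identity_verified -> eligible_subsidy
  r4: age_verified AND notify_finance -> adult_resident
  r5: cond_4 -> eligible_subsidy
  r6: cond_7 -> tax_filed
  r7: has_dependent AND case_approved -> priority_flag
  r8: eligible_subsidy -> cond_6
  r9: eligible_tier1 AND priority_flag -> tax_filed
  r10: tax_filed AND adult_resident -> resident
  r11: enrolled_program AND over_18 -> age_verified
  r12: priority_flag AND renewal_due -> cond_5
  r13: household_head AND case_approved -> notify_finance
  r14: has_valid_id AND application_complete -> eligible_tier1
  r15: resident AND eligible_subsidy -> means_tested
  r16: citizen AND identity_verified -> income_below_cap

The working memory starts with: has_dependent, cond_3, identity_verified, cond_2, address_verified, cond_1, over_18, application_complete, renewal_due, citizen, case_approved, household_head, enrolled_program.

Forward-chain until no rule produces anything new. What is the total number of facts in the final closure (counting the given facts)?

27

Round 1: r1 [renewal_due -> has_valid_id]; r3 [address_verified AND identity_verified -> eligible_subsidy]; r7 [has_dependent AND case_approved -> priority_flag]; r11 [enrolled_program AND over_18 -> age_verified]; r13 [household_head AND case_approved -> notify_finance]; r16 [citizen AND identity_verified -> income_below_cap]. New: has_valid_id, eligible_subsidy, priority_flag, age_verified, notify_finance, income_below_cap.
Round 2: r4 [age_verified AND notify_finance -> adult_resident]; r8 [eligible_subsidy -> cond_6]; r12 [priority_flag AND renewal_due -> cond_5]; r14 [has_valid_id AND application_complete -> eligible_tier1]. New: adult_resident, cond_6, cond_5, eligible_tier1.
Round 3: r9 [eligible_tier1 AND priority_flag -> tax_filed]. New: tax_filed.
Round 4: r10 [tax_filed AND adult_resident -> resident]. New: resident.
Round 5: r15 [resident AND eligible_subsidy -> means_tested]. New: means_tested.
Round 6: r2 [means_tested AND income_below_cap -> exempt_fee]. New: exempt_fee.
Closure: {address_verified, adult_resident, age_verified, application_complete, case_approved, citizen, cond_1, cond_2, cond_3, cond_5, cond_6, eligible_subsidy, eligible_tier1, enrolled_program, exempt_fee, has_dependent, has_valid_id, household_head, identity_verified, income_below_cap, means_tested, notify_finance, over_18, priority_flag, renewal_due, resident, tax_filed} — 27 facts.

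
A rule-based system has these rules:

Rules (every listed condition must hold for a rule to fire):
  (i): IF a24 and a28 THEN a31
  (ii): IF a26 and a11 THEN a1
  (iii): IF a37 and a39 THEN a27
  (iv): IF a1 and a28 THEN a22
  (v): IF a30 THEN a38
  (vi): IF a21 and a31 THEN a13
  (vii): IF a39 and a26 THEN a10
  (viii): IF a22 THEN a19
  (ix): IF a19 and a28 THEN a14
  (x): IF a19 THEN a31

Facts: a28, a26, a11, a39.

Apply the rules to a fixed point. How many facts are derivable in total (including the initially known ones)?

10

Round 1: (ii) [IF a26 and a11 THEN a1]; (vii) [IF a39 and a26 THEN a10]. New: a1, a10.
Round 2: (iv) [IF a1 and a28 THEN a22]. New: a22.
Round 3: (viii) [IF a22 THEN a19]. New: a19.
Round 4: (ix) [IF a19 and a28 THEN a14]; (x) [IF a19 THEN a31]. New: a14, a31.
Closure: {a1, a10, a11, a14, a19, a22, a26, a28, a31, a39} — 10 facts.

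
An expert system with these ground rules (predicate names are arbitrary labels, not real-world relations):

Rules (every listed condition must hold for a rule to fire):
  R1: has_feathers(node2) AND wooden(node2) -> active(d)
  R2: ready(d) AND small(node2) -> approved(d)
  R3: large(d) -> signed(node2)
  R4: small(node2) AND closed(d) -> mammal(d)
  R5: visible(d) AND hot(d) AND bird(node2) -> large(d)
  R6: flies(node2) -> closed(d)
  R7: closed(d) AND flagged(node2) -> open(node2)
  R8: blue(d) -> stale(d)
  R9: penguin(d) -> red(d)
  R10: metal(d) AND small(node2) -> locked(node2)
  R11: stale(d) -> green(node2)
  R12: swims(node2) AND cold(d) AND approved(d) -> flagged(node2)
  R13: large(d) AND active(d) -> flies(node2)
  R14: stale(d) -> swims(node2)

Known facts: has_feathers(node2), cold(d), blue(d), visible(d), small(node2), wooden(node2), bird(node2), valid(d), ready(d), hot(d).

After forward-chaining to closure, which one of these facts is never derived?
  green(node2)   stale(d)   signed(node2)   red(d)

red(d)

Round 1 fires R1, R2, R5, R8, giving active(d), approved(d), large(d), stale(d).
Round 2 fires R3, R11, R13, R14, giving signed(node2), green(node2), flies(node2), swims(node2).
Round 3 fires R6, R12, giving closed(d), flagged(node2).
Round 4 fires R4, R7, giving mammal(d), open(node2).
Derived: signed(node2) (round 2), stale(d) (round 1), green(node2) (round 2). red(d) never appears in any round.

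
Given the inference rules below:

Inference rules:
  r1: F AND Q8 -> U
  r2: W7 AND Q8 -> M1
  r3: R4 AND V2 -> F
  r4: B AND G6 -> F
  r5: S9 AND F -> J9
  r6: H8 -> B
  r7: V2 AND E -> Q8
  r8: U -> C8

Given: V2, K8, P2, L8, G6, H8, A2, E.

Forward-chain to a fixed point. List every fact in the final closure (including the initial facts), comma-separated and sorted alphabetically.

Round 1: r6 [H8 -> B]; r7 [V2 AND E -> Q8]. New: B, Q8.
Round 2: r4 [B AND G6 -> F]. New: F.
Round 3: r1 [F AND Q8 -> U]. New: U.
Round 4: r8 [U -> C8]. New: C8.

A2, B, C8, E, F, G6, H8, K8, L8, P2, Q8, U, V2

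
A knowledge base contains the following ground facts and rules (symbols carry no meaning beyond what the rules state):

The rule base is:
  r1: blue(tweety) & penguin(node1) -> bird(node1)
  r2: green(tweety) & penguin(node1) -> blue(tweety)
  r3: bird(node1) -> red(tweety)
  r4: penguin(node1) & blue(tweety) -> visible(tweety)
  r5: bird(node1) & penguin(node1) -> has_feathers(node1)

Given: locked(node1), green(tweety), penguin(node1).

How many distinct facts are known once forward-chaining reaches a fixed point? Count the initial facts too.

8

Round 1 fires r2, giving blue(tweety).
Round 2 fires r1, r4, giving bird(node1), visible(tweety).
Round 3 fires r3, r5, giving red(tweety), has_feathers(node1).
Closure: {bird(node1), blue(tweety), green(tweety), has_feathers(node1), locked(node1), penguin(node1), red(tweety), visible(tweety)} — 8 facts.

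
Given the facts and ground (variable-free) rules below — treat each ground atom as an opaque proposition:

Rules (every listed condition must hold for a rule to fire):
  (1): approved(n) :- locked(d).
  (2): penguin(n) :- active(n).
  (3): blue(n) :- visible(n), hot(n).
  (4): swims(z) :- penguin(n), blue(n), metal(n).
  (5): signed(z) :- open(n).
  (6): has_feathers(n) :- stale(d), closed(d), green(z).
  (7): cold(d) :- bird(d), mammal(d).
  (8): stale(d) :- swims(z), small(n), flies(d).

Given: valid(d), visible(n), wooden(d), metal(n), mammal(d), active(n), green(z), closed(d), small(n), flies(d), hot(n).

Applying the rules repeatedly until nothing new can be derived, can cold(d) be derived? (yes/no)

no

Round 1: (2) [penguin(n) :- active(n).]; (3) [blue(n) :- visible(n), hot(n).]. Adds penguin(n), blue(n).
Round 2: (4) [swims(z) :- penguin(n), blue(n), metal(n).]. Adds swims(z).
Round 3: (8) [stale(d) :- swims(z), small(n), flies(d).]. Adds stale(d).
Round 4: (6) [has_feathers(n) :- stale(d), closed(d), green(z).]. Adds has_feathers(n).
Fixed point reached. cold(d) is concluded only by (7); (7) needs bird(d) (never derived).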